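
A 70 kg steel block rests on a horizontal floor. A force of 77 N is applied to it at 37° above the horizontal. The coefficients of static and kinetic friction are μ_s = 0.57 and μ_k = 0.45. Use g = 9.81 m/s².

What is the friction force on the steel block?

f ≈ 61.5 N

The vertical component of P reduces the normal force: N = m g − P sin α = 686.7 − 46.34 = 640.4 N.
Horizontally, friction must balance P cos α = 61.49 N.
The static-friction limit is μ_s N = 365 N.
Since 61.49 N does not exceed the limit, the steel block stays at rest and f = 61.5 N.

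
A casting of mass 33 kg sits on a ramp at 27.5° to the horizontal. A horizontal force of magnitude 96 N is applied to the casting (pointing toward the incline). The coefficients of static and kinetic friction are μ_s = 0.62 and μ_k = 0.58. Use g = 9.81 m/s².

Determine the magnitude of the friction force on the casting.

f ≈ 64.3 N (up the incline)

Normal direction: N = m g cos θ + P sin θ = 331.5 N.
Along the incline, the net driving force (taking up-slope positive) is P cos θ − m g sin θ = 85.15 − 149.5 = -64.33 N, so equilibrium requires friction f = 64.33 N (up-slope).
The limit of static friction is μ_s N = 205.5 N.
Since 64.33 N is within the 205.5 N limit, the casting stays put and friction is exactly 64.3 N.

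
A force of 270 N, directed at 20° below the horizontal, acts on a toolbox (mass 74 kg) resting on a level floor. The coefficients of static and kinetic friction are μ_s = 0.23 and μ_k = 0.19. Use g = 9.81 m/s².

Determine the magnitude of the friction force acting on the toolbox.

Vertical equilibrium gives N = m g + P sin α = 818.3 N.
Horizontally, friction must balance P cos α = 253.7 N.
The static-friction limit is μ_s N = 188.2 N.
253.7 > 188.2 N → the toolbox slides; f = μ_k N = 0.19×818.3 = 155 N.

f ≈ 155 N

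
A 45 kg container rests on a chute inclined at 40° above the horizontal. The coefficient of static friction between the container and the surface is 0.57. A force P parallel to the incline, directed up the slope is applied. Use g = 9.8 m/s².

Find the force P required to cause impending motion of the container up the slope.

At impending motion up the slope, friction acts down-slope at its limit: f = μ_s N.
P is parallel to the surface, so N = m g cos θ = 338 N.
Along the incline: P = m g sin θ + μ_s N = 283 + 0.57×338 = 476 N.

P ≈ 476 N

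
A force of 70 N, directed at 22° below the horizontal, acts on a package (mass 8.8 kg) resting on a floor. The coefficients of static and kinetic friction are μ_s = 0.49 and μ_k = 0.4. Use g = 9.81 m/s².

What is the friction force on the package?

f ≈ 45 N

Vertical equilibrium gives N = m g + P sin α = 112.6 N.
The horizontal driving force is P cos α = 64.9 N, so equilibrium needs friction f = 64.9 N.
The static-friction limit is μ_s N = 55.15 N.
64.9 > 55.15 N → the package slides; f = μ_k N = 0.4×112.6 = 45 N.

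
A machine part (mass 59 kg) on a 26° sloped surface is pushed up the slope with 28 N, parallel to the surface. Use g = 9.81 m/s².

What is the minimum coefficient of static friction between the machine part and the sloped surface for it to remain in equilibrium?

N = m g cos θ = 520.2 N.
Friction must make up the shortfall along the incline: f = m g sin θ − P = 253.7 − 28 = 225.7 N.
At the threshold f = μ_s N, so μ_s,min = 225.7/520.2 = 0.434.

μ_s,min ≈ 0.434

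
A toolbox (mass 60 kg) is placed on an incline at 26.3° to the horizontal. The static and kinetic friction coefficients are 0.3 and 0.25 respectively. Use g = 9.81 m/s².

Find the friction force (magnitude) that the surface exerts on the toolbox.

f ≈ 132 N (up the incline)

Normal force: N = m g cos θ = 60 × 9.81 × cos 26.3° = 527.7 N.
Along the slope the weight component is m g sin θ = 260.8 N; friction must supply exactly this, acting up-slope.
The static-friction ceiling is μ_s N = 0.3 × 527.7 = 158.3 N.
Since |260.8| > 158.3 N, static friction cannot hold it; the toolbox slides down the incline and kinetic friction applies: f = μ_k N = 0.25 × 527.7 = 132 N.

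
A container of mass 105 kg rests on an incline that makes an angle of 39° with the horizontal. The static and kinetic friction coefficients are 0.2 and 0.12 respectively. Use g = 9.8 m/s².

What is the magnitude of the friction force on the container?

Perpendicular to the surface, N = m g cos θ = 105·9.8·cos 39° = 799.7 N.
Along the slope the weight component is m g sin θ = 647.6 N; friction must supply exactly this, acting up-slope.
Maximum static friction available: μ_s N = 0.2 × 799.7 = 159.9 N.
Since |647.6| > 159.9 N, static friction cannot hold it; the container slides down the incline and kinetic friction applies: f = μ_k N = 0.12 × 799.7 = 96 N.

f ≈ 96 N (up the incline)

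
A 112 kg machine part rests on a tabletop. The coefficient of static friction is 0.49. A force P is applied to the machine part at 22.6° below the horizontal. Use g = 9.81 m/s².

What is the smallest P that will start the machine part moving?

N = m g + P sin α (the push presses the machine part into the tabletop).
At impending slip, P cos α = μ_s N = μ_s (m g + P sin α).
Solving: P (cos α − μ_s sin α) = μ_s m g → P = 0.49×1100/(cos 22.6° − 0.49 sin 22.6°) = 538/0.7349 = 733 N.

P ≈ 733 N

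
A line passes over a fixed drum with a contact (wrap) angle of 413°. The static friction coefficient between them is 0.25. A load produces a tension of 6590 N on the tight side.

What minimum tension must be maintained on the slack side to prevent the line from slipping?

Capstan equation at impending slip: T_tight/T_slack = e^{μβ}.
β = 413° = 7.208 rad; e^{μβ} = e^{0.25×7.208} = 6.062.
T_slack = T_tight / e^{μβ} = 6590 / 6.062 = 1090 N.

T_min ≈ 1090 N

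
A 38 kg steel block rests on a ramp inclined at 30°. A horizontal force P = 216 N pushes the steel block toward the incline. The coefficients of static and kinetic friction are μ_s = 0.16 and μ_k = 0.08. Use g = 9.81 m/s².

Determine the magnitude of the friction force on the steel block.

Normal direction: N = m g cos θ + P sin θ = 430.8 N.
Along the incline, the net driving force (taking up-slope positive) is P cos θ − m g sin θ = 187.1 − 186.4 = 0.6715 N, so equilibrium requires friction f = -0.6715 N (down-slope).
Maximum static friction: μ_s N = 0.16 × 430.8 = 68.93 N.
Since 0.6715 N is within the 68.93 N limit, the steel block stays put and friction is exactly 0.671 N.

f ≈ 0.671 N (down the incline)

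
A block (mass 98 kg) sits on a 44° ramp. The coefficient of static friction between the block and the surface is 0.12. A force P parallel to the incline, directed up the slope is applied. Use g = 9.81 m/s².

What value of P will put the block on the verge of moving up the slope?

At impending motion up the slope, friction acts down-slope at its limit: f = μ_s N.
P is parallel to the surface, so N = m g cos θ = 692 N.
Along the incline: P = m g sin θ + μ_s N = 668 + 0.12×692 = 751 N.

P ≈ 751 N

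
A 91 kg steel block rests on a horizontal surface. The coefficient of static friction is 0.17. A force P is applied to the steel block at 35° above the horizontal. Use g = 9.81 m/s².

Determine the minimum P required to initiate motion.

P ≈ 166 N

N = m g − P sin α (the pull lifts the steel block).
At impending slip, P cos α = μ_s N = μ_s (m g − P sin α).
Solving: P (cos α + μ_s sin α) = μ_s m g → P = 0.17×893/(cos 35° + 0.17 sin 35°) = 152/0.9167 = 166 N.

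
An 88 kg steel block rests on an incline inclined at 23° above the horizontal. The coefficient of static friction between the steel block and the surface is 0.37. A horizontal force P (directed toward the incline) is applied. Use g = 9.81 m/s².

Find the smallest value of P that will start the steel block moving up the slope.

P ≈ 814 N

At impending motion up the slope, friction acts down-slope at its limit: f = μ_s N.
Perpendicular to the incline: N = m g cos θ + P sin θ.
Along the incline: P cos θ = m g sin θ + μ_s N = m g sin θ + μ_s (m g cos θ + P sin θ).
Solving, P (cos θ − μ_s sin θ) = m g (sin θ + μ_s cos θ), so P = 88×9.81×(sin 23° + 0.37 cos 23°)/(cos 23° − 0.37 sin 23°) = 863×0.7313/0.7759 = 814 N.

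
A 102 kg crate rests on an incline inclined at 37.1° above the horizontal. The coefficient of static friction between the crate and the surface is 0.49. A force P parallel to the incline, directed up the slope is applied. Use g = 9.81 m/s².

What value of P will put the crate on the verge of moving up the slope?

At impending motion up the slope, friction acts down-slope at its limit: f = μ_s N.
P is parallel to the surface, so N = m g cos θ = 798 N.
Along the incline: P = m g sin θ + μ_s N = 604 + 0.49×798 = 995 N.

P ≈ 995 N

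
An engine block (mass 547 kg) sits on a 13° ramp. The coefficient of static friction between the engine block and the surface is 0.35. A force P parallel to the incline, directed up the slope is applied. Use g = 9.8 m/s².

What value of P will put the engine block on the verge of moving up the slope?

At impending motion up the slope, friction acts down-slope at its limit: f = μ_s N.
P is parallel to the surface, so N = m g cos θ = 5220 N.
Along the incline: P = m g sin θ + μ_s N = 1210 + 0.35×5220 = 3030 N.

P ≈ 3030 N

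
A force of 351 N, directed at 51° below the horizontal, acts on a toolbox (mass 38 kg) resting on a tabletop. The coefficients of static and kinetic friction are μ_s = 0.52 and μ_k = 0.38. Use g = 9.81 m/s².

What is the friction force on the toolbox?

The vertical component of P adds to the normal force: N = m g + P sin α = 372.8 + 272.8 = 645.6 N.
Horizontally, friction must balance P cos α = 220.9 N.
The static-friction limit is μ_s N = 335.7 N.
Since 220.9 N does not exceed the limit, the toolbox stays at rest and f = 221 N.

f ≈ 221 N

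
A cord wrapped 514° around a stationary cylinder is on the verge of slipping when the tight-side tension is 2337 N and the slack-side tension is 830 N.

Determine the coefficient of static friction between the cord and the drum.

T₂/T₁ = e^{μβ} → μ = ln(T₂/T₁)/β.
β = 514° = 8.971 rad.
μ = ln(2337/830)/8.971 = ln(2.816)/8.971 = 0.115.

μ ≈ 0.115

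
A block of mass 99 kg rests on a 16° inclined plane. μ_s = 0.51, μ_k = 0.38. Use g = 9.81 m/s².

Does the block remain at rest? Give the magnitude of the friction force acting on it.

N = m g cos θ = 934 N.
Down-slope weight component: m g sin θ = 268 N.
μ_s N = 476 N.
268 ≤ 476 N, so it stays put; friction = 268 N.

f ≈ 268 N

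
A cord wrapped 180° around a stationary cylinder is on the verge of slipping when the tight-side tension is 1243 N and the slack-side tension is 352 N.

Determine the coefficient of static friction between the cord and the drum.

T₂/T₁ = e^{μβ} → μ = ln(T₂/T₁)/β.
β = 180° = 3.142 rad.
μ = ln(1243/352)/3.142 = ln(3.531)/3.142 = 0.402.

μ ≈ 0.402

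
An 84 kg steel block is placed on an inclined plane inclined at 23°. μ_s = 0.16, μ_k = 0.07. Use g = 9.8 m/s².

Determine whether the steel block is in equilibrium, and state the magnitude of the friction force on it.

N = m g cos θ = 758 N.
Down-slope weight component: m g sin θ = 322 N.
μ_s N = 121 N.
322 > 121 N, so it slides; kinetic friction f = μ_k N = 0.07×758 = 53 N.

f ≈ 53 N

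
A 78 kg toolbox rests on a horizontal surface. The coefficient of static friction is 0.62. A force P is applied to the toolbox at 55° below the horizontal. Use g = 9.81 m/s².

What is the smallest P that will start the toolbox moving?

P ≈ 7220 N

N = m g + P sin α (the push presses the toolbox into the horizontal surface).
At impending slip, P cos α = μ_s N = μ_s (m g + P sin α).
Solving: P (cos α − μ_s sin α) = μ_s m g → P = 0.62×765/(cos 55° − 0.62 sin 55°) = 474/0.0657 = 7220 N.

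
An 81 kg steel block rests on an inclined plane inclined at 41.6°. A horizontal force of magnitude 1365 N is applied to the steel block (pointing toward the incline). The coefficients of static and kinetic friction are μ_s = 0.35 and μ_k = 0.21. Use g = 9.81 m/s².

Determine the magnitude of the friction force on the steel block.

The horizontal push has a component P sin θ into the surface, so N = m g cos θ + P sin θ = 594.2 + 906.3 = 1500 N.
Parallel to the incline: P cos θ − m g sin θ = 1021 − 527.6 = 493.2 N; the friction needed to balance this is 493.2 N acting down the slope.
Maximum static friction: μ_s N = 0.35 × 1500 = 525.2 N.
Since 493.2 N is within the 525.2 N limit, the steel block stays put and friction is exactly 493 N.

f ≈ 493 N (down the incline)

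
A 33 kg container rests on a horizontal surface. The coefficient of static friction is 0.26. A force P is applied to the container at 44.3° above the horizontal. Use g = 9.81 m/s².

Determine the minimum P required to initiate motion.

P ≈ 93.8 N

N = m g − P sin α (the pull lifts the container).
At impending slip, P cos α = μ_s N = μ_s (m g − P sin α).
Solving: P (cos α + μ_s sin α) = μ_s m g → P = 0.26×324/(cos 44.3° + 0.26 sin 44.3°) = 84.2/0.8973 = 93.8 N.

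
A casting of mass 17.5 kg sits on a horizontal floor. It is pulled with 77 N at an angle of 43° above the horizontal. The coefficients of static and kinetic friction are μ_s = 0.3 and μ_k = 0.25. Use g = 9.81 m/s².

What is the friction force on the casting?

f ≈ 29.8 N

N = m g − P sin α = 171.7 − 77×sin 43° = 119.2 N.
The horizontal driving force is P cos α = 56.31 N, so equilibrium needs friction f = 56.31 N.
μ_s N = 0.3 × 119.2 = 35.75 N.
The required friction exceeds μ_s N, so the casting moves and f = μ_k N = 29.8 N.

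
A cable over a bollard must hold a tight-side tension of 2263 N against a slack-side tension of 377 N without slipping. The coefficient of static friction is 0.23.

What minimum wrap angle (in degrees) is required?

T₂/T₁ = e^{μβ} → β = ln(T₂/T₁)/μ.
β = ln(2263/377)/0.23 = 1.792/0.23 = 7.792 rad.
In degrees: β = 7.792 × 180/π = 446°.

β_min ≈ 446°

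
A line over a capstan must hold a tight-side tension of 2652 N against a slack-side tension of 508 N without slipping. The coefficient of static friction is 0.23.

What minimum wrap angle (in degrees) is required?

T₂/T₁ = e^{μβ} → β = ln(T₂/T₁)/μ.
β = ln(2652/508)/0.23 = 1.653/0.23 = 7.185 rad.
In degrees: β = 7.185 × 180/π = 412°.

β_min ≈ 412°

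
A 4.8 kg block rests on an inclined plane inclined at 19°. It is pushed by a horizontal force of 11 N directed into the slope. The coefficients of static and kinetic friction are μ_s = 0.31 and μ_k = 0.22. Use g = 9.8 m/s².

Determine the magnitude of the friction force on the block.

f ≈ 4.91 N (up the incline)

The horizontal push has a component P sin θ into the surface, so N = m g cos θ + P sin θ = 44.48 + 3.581 = 48.06 N.
Parallel to the incline: P cos θ − m g sin θ = 10.4 − 15.31 = -4.914 N; the friction needed to balance this is 4.914 N acting up the slope.
Maximum static friction: μ_s N = 0.31 × 48.06 = 14.9 N.
Since 4.914 N is within the 14.9 N limit, the block stays put and friction is exactly 4.91 N.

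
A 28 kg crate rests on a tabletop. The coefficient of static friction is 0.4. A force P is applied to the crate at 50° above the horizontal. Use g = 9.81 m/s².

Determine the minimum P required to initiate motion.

P ≈ 116 N

N = m g − P sin α (the pull lifts the crate).
At impending slip, P cos α = μ_s N = μ_s (m g − P sin α).
Solving: P (cos α + μ_s sin α) = μ_s m g → P = 0.4×275/(cos 50° + 0.4 sin 50°) = 110/0.9492 = 116 N.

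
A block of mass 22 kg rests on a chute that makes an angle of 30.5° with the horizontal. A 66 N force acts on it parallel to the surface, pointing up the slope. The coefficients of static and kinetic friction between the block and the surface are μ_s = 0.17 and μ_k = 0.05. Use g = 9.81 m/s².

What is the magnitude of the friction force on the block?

f ≈ 9.3 N (up the incline)

The normal reaction is N = m g cos θ = 186 N.
The friction needed for equilibrium is m g sin θ − P = 109.5 − 66 = 43.54 N, measured positive up-slope.
Static friction can supply at most μ_s N = 31.61 N.
|43.54| exceeds 31.61 N, so the block slips down-slope; friction is kinetic, f = μ_k N = 0.05×186 = 9.3 N.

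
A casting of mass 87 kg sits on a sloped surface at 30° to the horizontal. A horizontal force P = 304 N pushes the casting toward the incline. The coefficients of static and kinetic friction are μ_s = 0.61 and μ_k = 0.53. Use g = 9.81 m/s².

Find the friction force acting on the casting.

f ≈ 163 N (up the incline)

The horizontal push has a component P sin θ into the surface, so N = m g cos θ + P sin θ = 739.1 + 152 = 891.1 N.
Parallel to the incline: P cos θ − m g sin θ = 263.3 − 426.7 = -163.5 N; the friction needed to balance this is 163.5 N acting up the slope.
The limit of static friction is μ_s N = 543.6 N.
|f_req| = 163.5 ≤ 543.6 N → the casting is in equilibrium; friction equals the required value.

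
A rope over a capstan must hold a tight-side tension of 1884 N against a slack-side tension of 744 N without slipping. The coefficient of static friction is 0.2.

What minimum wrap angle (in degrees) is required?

β_min ≈ 266°

T₂/T₁ = e^{μβ} → β = ln(T₂/T₁)/μ.
β = ln(1884/744)/0.2 = 0.9291/0.2 = 4.646 rad.
In degrees: β = 4.646 × 180/π = 266°.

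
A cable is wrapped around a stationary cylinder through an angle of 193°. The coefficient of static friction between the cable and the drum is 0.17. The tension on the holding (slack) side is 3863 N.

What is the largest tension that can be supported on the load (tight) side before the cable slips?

T_max ≈ 6850 N

At impending slip the capstan equation gives T₂/T₁ = e^{μβ} with β in radians.
β = 193° × π/180 = 3.368 rad.
e^{μβ} = e^{0.17×3.368} = 1.773.
T₂ = T₁ · e^{μβ} = 3863 × 1.773 = 6850 N.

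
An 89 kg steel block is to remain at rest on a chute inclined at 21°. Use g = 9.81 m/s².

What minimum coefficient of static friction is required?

At the slip threshold m g sin θ = μ_s m g cos θ, so μ_s,min = tan θ.
μ_s,min = tan 21° = 0.384.

μ_s,min ≈ 0.384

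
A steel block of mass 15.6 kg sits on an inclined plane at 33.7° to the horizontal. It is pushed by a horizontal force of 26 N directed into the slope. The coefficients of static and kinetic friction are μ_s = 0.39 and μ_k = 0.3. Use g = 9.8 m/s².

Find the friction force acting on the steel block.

f ≈ 42.5 N (up the incline)

Normal direction: N = m g cos θ + P sin θ = 141.6 N.
Along the incline, the net driving force (taking up-slope positive) is P cos θ − m g sin θ = 21.63 − 84.82 = -63.19 N, so equilibrium requires friction f = 63.19 N (up-slope).
Maximum static friction: μ_s N = 0.39 × 141.6 = 55.23 N.
The required 63.19 N exceeds the static limit, so the steel block slides down-slope and f = μ_k N = 0.3×141.6 = 42.5 N.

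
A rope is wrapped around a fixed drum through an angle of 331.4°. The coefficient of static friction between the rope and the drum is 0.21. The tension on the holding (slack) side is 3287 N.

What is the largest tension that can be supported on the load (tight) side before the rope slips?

T_max ≈ 11100 N

At impending slip the capstan equation gives T₂/T₁ = e^{μβ} with β in radians.
β = 331.4° × π/180 = 5.784 rad.
e^{μβ} = e^{0.21×5.784} = 3.369.
T₂ = T₁ · e^{μβ} = 3287 × 3.369 = 11100 N.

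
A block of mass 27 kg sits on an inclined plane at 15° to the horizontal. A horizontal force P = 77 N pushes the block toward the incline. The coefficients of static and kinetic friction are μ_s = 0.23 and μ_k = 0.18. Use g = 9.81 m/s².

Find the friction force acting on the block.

f ≈ 5.82 N (down the incline)

The horizontal push has a component P sin θ into the surface, so N = m g cos θ + P sin θ = 255.8 + 19.93 = 275.8 N.
Along the incline, the net driving force (taking up-slope positive) is P cos θ − m g sin θ = 74.38 − 68.55 = 5.823 N, so equilibrium requires friction f = -5.823 N (down-slope).
Maximum static friction: μ_s N = 0.23 × 275.8 = 63.43 N.
Since 5.823 N is within the 63.43 N limit, the block stays put and friction is exactly 5.82 N.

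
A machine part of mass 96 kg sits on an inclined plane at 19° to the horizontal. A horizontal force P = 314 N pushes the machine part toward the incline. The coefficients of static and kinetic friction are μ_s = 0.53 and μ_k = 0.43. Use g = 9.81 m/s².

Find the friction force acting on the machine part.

The horizontal push has a component P sin θ into the surface, so N = m g cos θ + P sin θ = 890.5 + 102.2 = 992.7 N.
Parallel to the incline: P cos θ − m g sin θ = 296.9 − 306.6 = -9.714 N; the friction needed to balance this is 9.714 N acting up the slope.
The limit of static friction is μ_s N = 526.1 N.
Since 9.714 N is within the 526.1 N limit, the machine part stays put and friction is exactly 9.71 N.

f ≈ 9.71 N (up the incline)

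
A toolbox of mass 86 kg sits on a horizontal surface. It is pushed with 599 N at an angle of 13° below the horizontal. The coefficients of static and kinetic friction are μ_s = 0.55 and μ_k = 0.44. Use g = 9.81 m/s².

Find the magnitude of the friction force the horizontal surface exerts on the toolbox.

N = m g + P sin α = 843.7 + 599×sin 13° = 978.4 N.
The horizontal driving force is P cos α = 583.6 N, so equilibrium needs friction f = 583.6 N.
μ_s N = 0.55 × 978.4 = 538.1 N.
The required friction exceeds μ_s N, so the toolbox moves and f = μ_k N = 430 N.

f ≈ 430 N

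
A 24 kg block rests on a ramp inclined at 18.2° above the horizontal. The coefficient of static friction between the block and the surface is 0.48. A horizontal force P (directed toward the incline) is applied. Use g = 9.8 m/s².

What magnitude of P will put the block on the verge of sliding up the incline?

P ≈ 226 N

At impending motion up the slope, friction acts down-slope at its limit: f = μ_s N.
Perpendicular to the incline: N = m g cos θ + P sin θ.
Along the incline: P cos θ = m g sin θ + μ_s N = m g sin θ + μ_s (m g cos θ + P sin θ).
Solving, P (cos θ − μ_s sin θ) = m g (sin θ + μ_s cos θ), so P = 24×9.8×(sin 18.2° + 0.48 cos 18.2°)/(cos 18.2° − 0.48 sin 18.2°) = 235×0.7683/0.8001 = 226 N.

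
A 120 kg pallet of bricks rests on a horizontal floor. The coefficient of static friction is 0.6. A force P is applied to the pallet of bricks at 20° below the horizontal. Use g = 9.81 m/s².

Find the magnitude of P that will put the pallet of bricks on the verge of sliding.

P ≈ 962 N

N = m g + P sin α (the push presses the pallet of bricks into the horizontal floor).
At impending slip, P cos α = μ_s N = μ_s (m g + P sin α).
Solving: P (cos α − μ_s sin α) = μ_s m g → P = 0.6×1180/(cos 20° − 0.6 sin 20°) = 706/0.7345 = 962 N.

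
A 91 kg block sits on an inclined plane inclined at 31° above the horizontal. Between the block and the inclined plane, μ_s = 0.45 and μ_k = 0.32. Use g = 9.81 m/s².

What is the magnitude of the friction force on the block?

Perpendicular to the surface, N = m g cos θ = 91·9.81·cos 31° = 765.2 N.
Along the slope the weight component is m g sin θ = 459.8 N; friction must supply exactly this, acting up-slope.
Maximum static friction available: μ_s N = 0.45 × 765.2 = 344.3 N.
Since |459.8| > 344.3 N, static friction cannot hold it; the block slides down the incline and kinetic friction applies: f = μ_k N = 0.32 × 765.2 = 245 N.

f ≈ 245 N (up the incline)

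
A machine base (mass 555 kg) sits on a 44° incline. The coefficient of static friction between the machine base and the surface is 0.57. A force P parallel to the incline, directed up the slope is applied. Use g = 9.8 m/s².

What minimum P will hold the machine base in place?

P_min ≈ 1550 N

The machine base tends to slide down (tan θ > μ_s), so at the point of impending slip friction acts up-slope at its limit: f = μ_s N.
P is parallel to the surface, so N = m g cos θ = 3910 N.
Along the incline: P + μ_s N = m g sin θ, so P = 3780 − 0.57×3910 = 1550 N.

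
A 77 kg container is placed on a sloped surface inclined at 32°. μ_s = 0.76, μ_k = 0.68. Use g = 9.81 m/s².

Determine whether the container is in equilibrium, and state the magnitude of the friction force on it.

f ≈ 400 N

N = m g cos θ = 641 N.
Down-slope weight component: m g sin θ = 400 N.
μ_s N = 487 N.
400 ≤ 487 N, so it stays put; friction = 400 N.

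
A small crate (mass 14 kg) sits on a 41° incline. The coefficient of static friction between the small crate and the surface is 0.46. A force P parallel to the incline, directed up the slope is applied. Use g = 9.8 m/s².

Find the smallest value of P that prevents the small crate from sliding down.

The small crate tends to slide down (tan θ > μ_s), so at the point of impending slip friction acts up-slope at its limit: f = μ_s N.
P is parallel to the surface, so N = m g cos θ = 104 N.
Along the incline: P + μ_s N = m g sin θ, so P = 90 − 0.46×104 = 42.4 N.

P_min ≈ 42.4 N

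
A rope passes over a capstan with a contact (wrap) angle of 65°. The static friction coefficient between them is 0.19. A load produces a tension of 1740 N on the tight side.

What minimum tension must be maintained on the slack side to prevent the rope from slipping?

T_min ≈ 1400 N

Capstan equation at impending slip: T_tight/T_slack = e^{μβ}.
β = 65° = 1.134 rad; e^{μβ} = e^{0.19×1.134} = 1.241.
T_slack = T_tight / e^{μβ} = 1740 / 1.241 = 1400 N.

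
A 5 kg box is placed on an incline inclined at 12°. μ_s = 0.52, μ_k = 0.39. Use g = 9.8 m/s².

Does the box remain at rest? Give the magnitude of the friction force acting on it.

N = m g cos θ = 47.9 N.
Down-slope weight component: m g sin θ = 10.2 N.
μ_s N = 24.9 N.
10.2 ≤ 24.9 N, so it stays put; friction = 10.2 N.

f ≈ 10.2 N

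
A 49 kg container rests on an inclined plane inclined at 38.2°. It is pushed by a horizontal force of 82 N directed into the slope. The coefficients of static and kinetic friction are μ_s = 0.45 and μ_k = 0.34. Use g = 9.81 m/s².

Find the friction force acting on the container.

f ≈ 146 N (up the incline)

Normal direction: N = m g cos θ + P sin θ = 428.5 N.
Along the incline, the net driving force (taking up-slope positive) is P cos θ − m g sin θ = 64.44 − 297.3 = -232.8 N, so equilibrium requires friction f = 232.8 N (up-slope).
The limit of static friction is μ_s N = 192.8 N.
|f_req| = 232.8 > 192.8 N → the container slides down the incline; f = μ_k N = 0.34 × 428.5 = 146 N.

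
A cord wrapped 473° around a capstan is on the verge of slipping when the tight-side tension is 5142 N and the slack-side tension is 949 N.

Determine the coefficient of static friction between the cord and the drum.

T₂/T₁ = e^{μβ} → μ = ln(T₂/T₁)/β.
β = 473° = 8.255 rad.
μ = ln(5142/949)/8.255 = ln(5.418)/8.255 = 0.205.

μ ≈ 0.205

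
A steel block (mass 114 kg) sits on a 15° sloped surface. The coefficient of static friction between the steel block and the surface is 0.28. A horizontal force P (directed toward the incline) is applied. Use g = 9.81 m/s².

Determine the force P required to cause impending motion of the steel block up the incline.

P ≈ 662 N

At impending motion up the slope, friction acts down-slope at its limit: f = μ_s N.
Perpendicular to the incline: N = m g cos θ + P sin θ.
Along the incline: P cos θ = m g sin θ + μ_s N = m g sin θ + μ_s (m g cos θ + P sin θ).
Solving, P (cos θ − μ_s sin θ) = m g (sin θ + μ_s cos θ), so P = 114×9.81×(sin 15° + 0.28 cos 15°)/(cos 15° − 0.28 sin 15°) = 1120×0.5293/0.8935 = 662 N.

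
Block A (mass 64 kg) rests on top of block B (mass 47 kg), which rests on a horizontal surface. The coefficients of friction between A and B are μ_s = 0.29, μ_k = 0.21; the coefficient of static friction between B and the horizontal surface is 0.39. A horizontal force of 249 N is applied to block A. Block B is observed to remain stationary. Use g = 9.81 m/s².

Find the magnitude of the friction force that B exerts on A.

f ≈ 132 N

The normal force B exerts on A is simply A's weight, N₁ = 627.8 N.
Maximum static friction on A from B: μ_s N₁ = 0.29×627.8 = 182.1 N.
Since P = 249 N > 182.1 N, A slides on B; the A–B friction is kinetic: f₁ = μ_k N₁ = 0.21×627.8 = 132 N.
By Newton's third law B feels 132 N forward from A. With B stationary, the floor's static friction on B balances it: f₂ = 132 N (well within μ_s(m_A+m_B)g = 424.7 N).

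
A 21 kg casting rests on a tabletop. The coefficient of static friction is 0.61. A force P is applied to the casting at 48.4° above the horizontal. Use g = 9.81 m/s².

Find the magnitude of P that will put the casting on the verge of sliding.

P ≈ 112 N

N = m g − P sin α (the pull lifts the casting).
At impending slip, P cos α = μ_s N = μ_s (m g − P sin α).
Solving: P (cos α + μ_s sin α) = μ_s m g → P = 0.61×206/(cos 48.4° + 0.61 sin 48.4°) = 126/1.12 = 112 N.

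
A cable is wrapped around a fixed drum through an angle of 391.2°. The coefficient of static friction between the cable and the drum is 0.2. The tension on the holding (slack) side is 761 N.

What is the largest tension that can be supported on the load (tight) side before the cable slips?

T_max ≈ 2980 N

At impending slip the capstan equation gives T₂/T₁ = e^{μβ} with β in radians.
β = 391.2° × π/180 = 6.828 rad.
e^{μβ} = e^{0.2×6.828} = 3.918.
T₂ = T₁ · e^{μβ} = 761 × 3.918 = 2980 N.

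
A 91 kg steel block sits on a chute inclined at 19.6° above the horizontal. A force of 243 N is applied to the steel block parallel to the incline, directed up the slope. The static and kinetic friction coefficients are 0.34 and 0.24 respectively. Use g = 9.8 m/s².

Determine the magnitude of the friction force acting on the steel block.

f ≈ 56.2 N (up the incline)

The normal reaction is N = m g cos θ = 840.1 N.
Parallel to the incline, ΣF = 0 gives f = m g sin θ − P = 299.2 − 243 = 56.16 N (up-slope positive).
Maximum static friction available: μ_s N = 0.34 × 840.1 = 285.6 N.
Since |56.16| ≤ 285.6 N, no slip — friction simply equals what equilibrium demands.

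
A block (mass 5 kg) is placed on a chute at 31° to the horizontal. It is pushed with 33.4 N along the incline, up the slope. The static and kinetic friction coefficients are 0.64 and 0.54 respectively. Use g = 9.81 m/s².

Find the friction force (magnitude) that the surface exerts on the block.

The normal reaction is N = m g cos θ = 42.04 N.
For equilibrium along the incline the friction force must supply f = m g sin θ − P = 25.26 − 33.4 = -8.137 N (positive meaning up-slope).
Static friction can supply at most μ_s N = 26.91 N.
Since |-8.137| ≤ 26.91 N, static friction is sufficient; f equals the required value, not μ_s N.

f ≈ 8.14 N (down the incline)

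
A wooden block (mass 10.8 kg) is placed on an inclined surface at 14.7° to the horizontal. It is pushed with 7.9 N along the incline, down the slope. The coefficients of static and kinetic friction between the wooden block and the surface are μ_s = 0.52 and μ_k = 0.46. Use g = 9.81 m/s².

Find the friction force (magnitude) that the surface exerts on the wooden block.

Normal force: N = m g cos θ = 10.8 × 9.81 × cos 14.7° = 102.5 N.
The friction needed for equilibrium is m g sin θ + P = 26.89 + 7.9 = 34.79 N, measured positive up-slope.
Static friction can supply at most μ_s N = 53.29 N.
Since |34.79| ≤ 53.29 N, static friction is sufficient; f equals the required value, not μ_s N.

f ≈ 34.8 N (up the incline)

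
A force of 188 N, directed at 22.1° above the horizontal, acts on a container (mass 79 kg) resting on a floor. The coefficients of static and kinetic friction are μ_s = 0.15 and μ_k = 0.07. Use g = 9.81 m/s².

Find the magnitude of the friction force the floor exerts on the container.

N = m g − P sin α = 775 − 188×sin 22.1° = 704.3 N.
The horizontal driving force is P cos α = 174.2 N, so equilibrium needs friction f = 174.2 N.
The static-friction limit is μ_s N = 105.6 N.
174.2 > 105.6 N → the container slides; f = μ_k N = 0.07×704.3 = 49.3 N.

f ≈ 49.3 N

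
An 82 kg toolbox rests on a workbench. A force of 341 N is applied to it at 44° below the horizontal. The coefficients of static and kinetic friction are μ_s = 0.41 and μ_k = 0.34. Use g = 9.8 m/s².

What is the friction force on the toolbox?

f ≈ 245 N

Vertical equilibrium gives N = m g + P sin α = 1040 N.
Horizontally, friction must balance P cos α = 245.3 N.
The static-friction limit is μ_s N = 426.6 N.
Since 245.3 N does not exceed the limit, the toolbox stays at rest and f = 245 N.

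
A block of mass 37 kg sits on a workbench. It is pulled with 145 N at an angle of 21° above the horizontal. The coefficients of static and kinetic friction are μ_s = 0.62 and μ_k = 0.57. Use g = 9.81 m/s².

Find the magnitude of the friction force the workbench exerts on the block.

Vertical equilibrium gives N = m g − P sin α = 311 N.
The horizontal driving force is P cos α = 135.4 N, so equilibrium needs friction f = 135.4 N.
μ_s N = 0.62 × 311 = 192.8 N.
Since 135.4 N does not exceed the limit, the block stays at rest and f = 135 N.

f ≈ 135 N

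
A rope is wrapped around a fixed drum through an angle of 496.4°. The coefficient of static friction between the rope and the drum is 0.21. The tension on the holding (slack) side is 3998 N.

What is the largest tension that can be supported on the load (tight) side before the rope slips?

T_max ≈ 24700 N

At impending slip the capstan equation gives T₂/T₁ = e^{μβ} with β in radians.
β = 496.4° × π/180 = 8.664 rad.
e^{μβ} = e^{0.21×8.664} = 6.168.
T₂ = T₁ · e^{μβ} = 3998 × 6.168 = 24700 N.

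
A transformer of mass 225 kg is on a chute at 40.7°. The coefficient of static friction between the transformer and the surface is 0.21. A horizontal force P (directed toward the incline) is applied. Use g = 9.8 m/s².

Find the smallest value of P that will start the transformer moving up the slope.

At impending motion up the slope, friction acts down-slope at its limit: f = μ_s N.
Perpendicular to the incline: N = m g cos θ + P sin θ.
Along the incline: P cos θ = m g sin θ + μ_s N = m g sin θ + μ_s (m g cos θ + P sin θ).
Solving, P (cos θ − μ_s sin θ) = m g (sin θ + μ_s cos θ), so P = 225×9.8×(sin 40.7° + 0.21 cos 40.7°)/(cos 40.7° − 0.21 sin 40.7°) = 2200×0.8113/0.6212 = 2880 N.

P ≈ 2880 N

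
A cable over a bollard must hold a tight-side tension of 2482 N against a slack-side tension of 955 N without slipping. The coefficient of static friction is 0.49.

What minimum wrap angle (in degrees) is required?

β_min ≈ 112°

T₂/T₁ = e^{μβ} → β = ln(T₂/T₁)/μ.
β = ln(2482/955)/0.49 = 0.9551/0.49 = 1.949 rad.
In degrees: β = 1.949 × 180/π = 112°.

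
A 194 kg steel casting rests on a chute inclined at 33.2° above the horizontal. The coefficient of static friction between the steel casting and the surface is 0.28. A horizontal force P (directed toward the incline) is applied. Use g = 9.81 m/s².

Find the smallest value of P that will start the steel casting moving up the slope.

At impending motion up the slope, friction acts down-slope at its limit: f = μ_s N.
Perpendicular to the incline: N = m g cos θ + P sin θ.
Along the incline: P cos θ = m g sin θ + μ_s N = m g sin θ + μ_s (m g cos θ + P sin θ).
Solving, P (cos θ − μ_s sin θ) = m g (sin θ + μ_s cos θ), so P = 194×9.81×(sin 33.2° + 0.28 cos 33.2°)/(cos 33.2° − 0.28 sin 33.2°) = 1900×0.7819/0.6834 = 2180 N.

P ≈ 2180 N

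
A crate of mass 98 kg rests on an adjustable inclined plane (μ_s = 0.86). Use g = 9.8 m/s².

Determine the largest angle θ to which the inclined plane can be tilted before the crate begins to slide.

At the slip threshold, m g sin θ = μ_s · m g cos θ, so tan θ = μ_s.
θ_max = arctan(0.86) = 40.7°.

θ_max ≈ 40.7°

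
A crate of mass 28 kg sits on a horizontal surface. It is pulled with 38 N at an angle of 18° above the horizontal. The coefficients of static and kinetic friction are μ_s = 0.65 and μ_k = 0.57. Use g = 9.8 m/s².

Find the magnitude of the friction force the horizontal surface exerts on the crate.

Vertical equilibrium gives N = m g − P sin α = 262.7 N.
Horizontally, friction must balance P cos α = 36.14 N.
The static-friction limit is μ_s N = 170.7 N.
36.14 ≤ 170.7 N → static; friction equals the required 36.1 N.

f ≈ 36.1 N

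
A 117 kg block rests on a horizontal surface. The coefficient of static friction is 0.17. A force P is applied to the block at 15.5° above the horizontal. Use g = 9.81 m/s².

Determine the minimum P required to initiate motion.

N = m g − P sin α (the pull lifts the block).
At impending slip, P cos α = μ_s N = μ_s (m g − P sin α).
Solving: P (cos α + μ_s sin α) = μ_s m g → P = 0.17×1150/(cos 15.5° + 0.17 sin 15.5°) = 195/1.009 = 193 N.

P ≈ 193 N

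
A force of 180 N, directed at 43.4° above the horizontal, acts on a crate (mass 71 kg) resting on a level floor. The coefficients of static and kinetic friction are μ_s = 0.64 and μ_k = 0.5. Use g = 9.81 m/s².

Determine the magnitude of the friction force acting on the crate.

Vertical equilibrium gives N = m g − P sin α = 572.8 N.
For equilibrium, f = P cos α = 180×cos 43.4° = 130.8 N.
μ_s N = 0.64 × 572.8 = 366.6 N.
130.8 ≤ 366.6 N → static; friction equals the required 131 N.

f ≈ 131 N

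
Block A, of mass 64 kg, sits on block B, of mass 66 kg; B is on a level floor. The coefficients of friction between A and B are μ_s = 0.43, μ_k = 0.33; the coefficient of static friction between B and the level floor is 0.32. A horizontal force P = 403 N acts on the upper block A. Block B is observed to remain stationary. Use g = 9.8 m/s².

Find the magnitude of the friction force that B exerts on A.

f ≈ 207 N

The normal force B exerts on A is simply A's weight, N₁ = 627.2 N.
Maximum static friction on A from B: μ_s N₁ = 0.43×627.2 = 269.7 N.
P = 403 N exceeds that limit, so A slips over B and the interface friction becomes kinetic: f₁ = μ_k N₁ = 0.33×627.2 = 207 N.
By Newton's third law B feels 207 N forward from A. With B stationary, the floor's static friction on B balances it: f₂ = 207 N (well within μ_s(m_A+m_B)g = 407.7 N).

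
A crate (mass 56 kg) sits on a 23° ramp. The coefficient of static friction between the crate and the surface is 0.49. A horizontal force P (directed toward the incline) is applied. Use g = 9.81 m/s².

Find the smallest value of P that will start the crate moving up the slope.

At impending motion up the slope, friction acts down-slope at its limit: f = μ_s N.
Perpendicular to the incline: N = m g cos θ + P sin θ.
Along the incline: P cos θ = m g sin θ + μ_s N = m g sin θ + μ_s (m g cos θ + P sin θ).
Solving, P (cos θ − μ_s sin θ) = m g (sin θ + μ_s cos θ), so P = 56×9.81×(sin 23° + 0.49 cos 23°)/(cos 23° − 0.49 sin 23°) = 549×0.8418/0.729 = 634 N.

P ≈ 634 N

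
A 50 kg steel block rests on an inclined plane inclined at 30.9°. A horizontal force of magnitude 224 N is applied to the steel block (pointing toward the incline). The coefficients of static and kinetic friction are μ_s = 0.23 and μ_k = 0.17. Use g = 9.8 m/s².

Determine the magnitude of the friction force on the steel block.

Resolve perpendicular to the incline: N = m g cos θ + P sin θ = 50×9.8×cos 30.9° + 224×sin 30.9° = 535.5 N.
Along the incline, the net driving force (taking up-slope positive) is P cos θ − m g sin θ = 192.2 − 251.6 = -59.43 N, so equilibrium requires friction f = 59.43 N (up-slope).
Maximum static friction: μ_s N = 0.23 × 535.5 = 123.2 N.
|f_req| = 59.43 ≤ 123.2 N → the steel block is in equilibrium; friction equals the required value.

f ≈ 59.4 N (up the incline)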